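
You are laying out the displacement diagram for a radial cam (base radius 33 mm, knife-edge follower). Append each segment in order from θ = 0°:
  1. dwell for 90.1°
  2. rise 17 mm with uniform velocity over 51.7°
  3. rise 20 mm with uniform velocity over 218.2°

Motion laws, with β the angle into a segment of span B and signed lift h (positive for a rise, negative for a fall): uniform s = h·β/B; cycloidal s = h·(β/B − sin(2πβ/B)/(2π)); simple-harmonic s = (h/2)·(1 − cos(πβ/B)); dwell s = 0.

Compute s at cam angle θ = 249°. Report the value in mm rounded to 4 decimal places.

seg 1 [0°–90.1°] dwell: s stays 0.0000
seg 2 [90.1°–141.8°] uniform, h=17: full span → s += 17 → s = 17.0000
seg 3 [141.8°–360°] uniform, h=20: θ=249° here. β=107.2, B=218.2. 20·107.2/218.2 = 9.8258 → s = 26.8258

26.8258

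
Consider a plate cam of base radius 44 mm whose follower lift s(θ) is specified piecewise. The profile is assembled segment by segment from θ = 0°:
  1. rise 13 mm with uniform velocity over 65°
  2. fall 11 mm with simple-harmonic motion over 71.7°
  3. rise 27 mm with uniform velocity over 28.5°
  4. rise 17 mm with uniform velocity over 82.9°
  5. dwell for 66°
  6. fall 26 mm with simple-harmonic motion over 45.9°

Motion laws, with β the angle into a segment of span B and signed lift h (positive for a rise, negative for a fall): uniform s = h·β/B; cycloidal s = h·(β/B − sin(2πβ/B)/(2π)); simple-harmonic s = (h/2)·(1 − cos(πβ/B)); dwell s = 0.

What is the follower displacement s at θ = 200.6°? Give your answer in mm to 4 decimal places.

seg 1 [0°–65°] uniform, h=13: full span → s += 13 → s = 13.0000
seg 2 [65°–136.7°] simple-harmonic, h=-11: full span → s += -11 → s = 2.0000
seg 3 [136.7°–165.2°] uniform, h=27: full span → s += 27 → s = 29.0000
seg 4 [165.2°–248.1°] uniform, h=17: θ=200.6° here. β=35.4, B=82.9. 17·35.4/82.9 = 7.2593 → s = 36.2593

36.2593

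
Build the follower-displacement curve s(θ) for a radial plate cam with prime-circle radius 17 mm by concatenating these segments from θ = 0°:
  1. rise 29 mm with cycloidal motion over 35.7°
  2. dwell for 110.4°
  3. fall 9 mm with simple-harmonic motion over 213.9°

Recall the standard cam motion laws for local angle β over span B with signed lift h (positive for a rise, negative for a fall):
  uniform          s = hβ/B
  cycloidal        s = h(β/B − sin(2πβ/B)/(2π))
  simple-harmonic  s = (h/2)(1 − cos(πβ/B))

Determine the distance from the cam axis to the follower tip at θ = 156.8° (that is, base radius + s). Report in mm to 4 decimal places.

seg 1 [0°–35.7°] cycloidal, h=29: full span → s += 29 → s = 29.0000
seg 2 [35.7°–146.1°] dwell: s stays 29.0000
seg 3 [146.1°–360°] simple-harmonic, h=-9: θ=156.8° here. β=10.7, B=213.9. -9/2·(1 − cos(π·0.0500)) = -0.0555 → s = 28.9445
radial distance = base radius + s = 17 + 28.9445 = 45.9445

45.9445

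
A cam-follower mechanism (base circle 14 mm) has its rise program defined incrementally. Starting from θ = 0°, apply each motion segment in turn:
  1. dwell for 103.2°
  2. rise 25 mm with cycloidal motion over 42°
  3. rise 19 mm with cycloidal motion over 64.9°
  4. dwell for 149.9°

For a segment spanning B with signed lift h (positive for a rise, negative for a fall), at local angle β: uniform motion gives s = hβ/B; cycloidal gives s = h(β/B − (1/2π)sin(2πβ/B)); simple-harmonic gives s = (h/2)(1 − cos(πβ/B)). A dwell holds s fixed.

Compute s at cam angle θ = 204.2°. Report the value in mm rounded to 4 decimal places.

seg 1 [0°–103.2°] dwell: s stays 0.0000
seg 2 [103.2°–145.2°] cycloidal, h=25: full span → s += 25 → s = 25.0000
seg 3 [145.2°–210.1°] cycloidal, h=19: θ=204.2° here. β=59, B=64.9. 19·(0.9091 − sin(2π·0.9091)/(2π)) = 18.9076 → s = 43.9076

43.9076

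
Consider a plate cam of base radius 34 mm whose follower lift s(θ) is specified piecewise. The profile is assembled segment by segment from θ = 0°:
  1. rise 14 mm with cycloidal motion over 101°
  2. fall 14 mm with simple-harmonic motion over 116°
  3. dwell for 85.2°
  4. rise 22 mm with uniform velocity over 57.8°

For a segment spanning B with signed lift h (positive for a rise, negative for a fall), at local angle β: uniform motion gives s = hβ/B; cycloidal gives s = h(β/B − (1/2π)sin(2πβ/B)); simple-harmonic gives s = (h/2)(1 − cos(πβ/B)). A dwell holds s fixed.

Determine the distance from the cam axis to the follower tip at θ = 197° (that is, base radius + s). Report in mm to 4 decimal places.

seg 1 [0°–101°] cycloidal, h=14: full span → s += 14 → s = 14.0000
seg 2 [101°–217°] simple-harmonic, h=-14: θ=197° here. β=96, B=116. -14/2·(1 − cos(π·0.8276)) = -12.9980 → s = 1.0020
radial distance = base radius + s = 34 + 1.0020 = 35.0020

35.0020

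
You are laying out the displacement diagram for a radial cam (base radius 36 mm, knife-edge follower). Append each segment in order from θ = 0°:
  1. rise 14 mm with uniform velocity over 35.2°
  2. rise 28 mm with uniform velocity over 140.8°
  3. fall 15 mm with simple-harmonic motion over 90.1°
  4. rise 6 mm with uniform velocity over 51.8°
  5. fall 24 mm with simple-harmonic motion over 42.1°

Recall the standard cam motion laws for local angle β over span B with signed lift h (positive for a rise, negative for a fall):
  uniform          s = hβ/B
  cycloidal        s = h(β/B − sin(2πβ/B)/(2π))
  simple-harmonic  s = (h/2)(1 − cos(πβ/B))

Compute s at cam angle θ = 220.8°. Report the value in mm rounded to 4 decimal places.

seg 1 [0°–35.2°] uniform, h=14: full span → s += 14 → s = 14.0000
seg 2 [35.2°–176°] uniform, h=28: full span → s += 28 → s = 42.0000
seg 3 [176°–266.1°] simple-harmonic, h=-15: θ=220.8° here. β=44.8, B=90.1. -15/2·(1 − cos(π·0.4972)) = -7.4346 → s = 34.5654

34.5654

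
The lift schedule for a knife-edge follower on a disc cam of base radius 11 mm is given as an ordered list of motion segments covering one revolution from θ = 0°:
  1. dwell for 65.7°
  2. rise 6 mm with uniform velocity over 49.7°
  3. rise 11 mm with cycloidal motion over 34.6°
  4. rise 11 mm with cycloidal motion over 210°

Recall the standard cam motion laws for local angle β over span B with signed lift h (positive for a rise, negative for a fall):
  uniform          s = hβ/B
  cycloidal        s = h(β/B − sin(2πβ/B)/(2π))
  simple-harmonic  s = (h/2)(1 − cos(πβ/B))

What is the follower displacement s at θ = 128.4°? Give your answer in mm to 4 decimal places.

seg 1 [0°–65.7°] dwell: s stays 0.0000
seg 2 [65.7°–115.4°] uniform, h=6: full span → s += 6 → s = 6.0000
seg 3 [115.4°–150°] cycloidal, h=11: θ=128.4° here. β=13, B=34.6. 11·(0.3757 − sin(2π·0.3757)/(2π)) = 2.9006 → s = 8.9006

8.9006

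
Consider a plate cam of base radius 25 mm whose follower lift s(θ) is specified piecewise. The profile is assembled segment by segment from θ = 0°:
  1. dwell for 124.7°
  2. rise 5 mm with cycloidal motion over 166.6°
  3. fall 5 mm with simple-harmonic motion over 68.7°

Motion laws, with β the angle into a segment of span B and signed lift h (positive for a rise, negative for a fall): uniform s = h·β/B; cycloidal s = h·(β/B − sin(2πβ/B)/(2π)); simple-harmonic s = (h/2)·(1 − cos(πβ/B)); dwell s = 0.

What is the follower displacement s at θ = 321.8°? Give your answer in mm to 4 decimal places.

seg 1 [0°–124.7°] dwell: s stays 0.0000
seg 2 [124.7°–291.3°] cycloidal, h=5: full span → s += 5 → s = 5.0000
seg 3 [291.3°–360°] simple-harmonic, h=-5: θ=321.8° here. β=30.5, B=68.7. -5/2·(1 − cos(π·0.4440)) = -2.0621 → s = 2.9379

2.9379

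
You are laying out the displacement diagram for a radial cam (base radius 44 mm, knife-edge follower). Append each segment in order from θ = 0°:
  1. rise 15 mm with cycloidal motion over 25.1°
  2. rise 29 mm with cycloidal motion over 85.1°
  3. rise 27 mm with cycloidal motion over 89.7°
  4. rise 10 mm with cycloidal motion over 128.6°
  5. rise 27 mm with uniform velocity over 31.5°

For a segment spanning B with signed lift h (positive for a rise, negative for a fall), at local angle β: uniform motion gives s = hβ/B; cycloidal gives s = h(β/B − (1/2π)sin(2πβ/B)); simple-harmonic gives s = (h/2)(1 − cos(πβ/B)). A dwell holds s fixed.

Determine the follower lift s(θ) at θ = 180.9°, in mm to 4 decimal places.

seg 1 [0°–25.1°] cycloidal, h=15: full span → s += 15 → s = 15.0000
seg 2 [25.1°–110.2°] cycloidal, h=29: full span → s += 29 → s = 44.0000
seg 3 [110.2°–199.9°] cycloidal, h=27: θ=180.9° here. β=70.7, B=89.7. 27·(0.7882 − sin(2π·0.7882)/(2π)) = 25.4550 → s = 69.4550

69.4550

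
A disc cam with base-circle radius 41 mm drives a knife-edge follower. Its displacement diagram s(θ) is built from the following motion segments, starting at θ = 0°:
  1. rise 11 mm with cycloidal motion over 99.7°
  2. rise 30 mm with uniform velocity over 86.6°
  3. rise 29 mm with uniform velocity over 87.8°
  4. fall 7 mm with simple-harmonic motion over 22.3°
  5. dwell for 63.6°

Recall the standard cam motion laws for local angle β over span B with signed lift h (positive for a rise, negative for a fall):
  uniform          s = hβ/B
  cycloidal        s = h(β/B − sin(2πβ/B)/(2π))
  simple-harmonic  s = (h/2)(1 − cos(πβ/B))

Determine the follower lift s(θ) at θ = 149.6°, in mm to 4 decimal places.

seg 1 [0°–99.7°] cycloidal, h=11: full span → s += 11 → s = 11.0000
seg 2 [99.7°–186.3°] uniform, h=30: θ=149.6° here. β=49.9, B=86.6. 30·49.9/86.6 = 17.2864 → s = 28.2864

28.2864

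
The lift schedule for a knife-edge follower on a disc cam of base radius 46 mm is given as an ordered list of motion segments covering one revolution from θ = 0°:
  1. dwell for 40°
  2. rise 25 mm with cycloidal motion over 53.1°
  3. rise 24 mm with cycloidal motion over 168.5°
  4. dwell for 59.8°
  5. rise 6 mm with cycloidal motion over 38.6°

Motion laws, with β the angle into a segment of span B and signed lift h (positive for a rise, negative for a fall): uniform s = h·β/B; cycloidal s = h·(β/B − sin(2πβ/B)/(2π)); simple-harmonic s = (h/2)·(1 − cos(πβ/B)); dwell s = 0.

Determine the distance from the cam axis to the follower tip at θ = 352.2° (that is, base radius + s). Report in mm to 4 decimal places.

seg 1 [0°–40°] dwell: s stays 0.0000
seg 2 [40°–93.1°] cycloidal, h=25: full span → s += 25 → s = 25.0000
seg 3 [93.1°–261.6°] cycloidal, h=24: full span → s += 24 → s = 49.0000
seg 4 [261.6°–321.4°] dwell: s stays 49.0000
seg 5 [321.4°–360°] cycloidal, h=6: θ=352.2° here. β=30.8, B=38.6. 6·(0.7979 − sin(2π·0.7979)/(2π)) = 5.6995 → s = 54.6995
radial distance = base radius + s = 46 + 54.6995 = 100.6995

100.6995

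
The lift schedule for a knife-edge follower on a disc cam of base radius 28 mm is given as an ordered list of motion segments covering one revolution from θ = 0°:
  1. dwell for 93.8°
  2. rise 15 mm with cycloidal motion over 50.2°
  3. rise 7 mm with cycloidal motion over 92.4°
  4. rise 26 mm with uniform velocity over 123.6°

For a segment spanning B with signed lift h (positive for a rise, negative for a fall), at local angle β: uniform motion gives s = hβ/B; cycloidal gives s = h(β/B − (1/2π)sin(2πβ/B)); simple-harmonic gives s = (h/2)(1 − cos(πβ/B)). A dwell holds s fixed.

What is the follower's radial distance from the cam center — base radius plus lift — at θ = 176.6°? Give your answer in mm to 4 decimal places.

seg 1 [0°–93.8°] dwell: s stays 0.0000
seg 2 [93.8°–144°] cycloidal, h=15: full span → s += 15 → s = 15.0000
seg 3 [144°–236.4°] cycloidal, h=7: θ=176.6° here. β=32.6, B=92.4. 7·(0.3528 − sin(2π·0.3528)/(2π)) = 1.5801 → s = 16.5801
radial distance = base radius + s = 28 + 16.5801 = 44.5801

44.5801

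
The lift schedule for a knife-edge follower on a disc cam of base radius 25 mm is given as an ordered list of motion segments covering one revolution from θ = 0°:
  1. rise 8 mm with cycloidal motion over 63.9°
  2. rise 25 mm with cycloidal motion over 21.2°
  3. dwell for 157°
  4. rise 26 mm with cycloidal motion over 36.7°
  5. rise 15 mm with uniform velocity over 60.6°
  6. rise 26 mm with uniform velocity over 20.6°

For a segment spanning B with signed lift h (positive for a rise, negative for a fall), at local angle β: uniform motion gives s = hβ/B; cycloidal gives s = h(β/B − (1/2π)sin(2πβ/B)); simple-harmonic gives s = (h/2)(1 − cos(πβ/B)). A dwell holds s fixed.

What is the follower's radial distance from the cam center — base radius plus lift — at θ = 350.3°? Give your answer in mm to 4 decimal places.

seg 1 [0°–63.9°] cycloidal, h=8: full span → s += 8 → s = 8.0000
seg 2 [63.9°–85.1°] cycloidal, h=25: full span → s += 25 → s = 33.0000
seg 3 [85.1°–242.1°] dwell: s stays 33.0000
seg 4 [242.1°–278.8°] cycloidal, h=26: full span → s += 26 → s = 59.0000
seg 5 [278.8°–339.4°] uniform, h=15: full span → s += 15 → s = 74.0000
seg 6 [339.4°–360°] uniform, h=26: θ=350.3° here. β=10.9, B=20.6. 26·10.9/20.6 = 13.7573 → s = 87.7573
radial distance = base radius + s = 25 + 87.7573 = 112.7573

112.7573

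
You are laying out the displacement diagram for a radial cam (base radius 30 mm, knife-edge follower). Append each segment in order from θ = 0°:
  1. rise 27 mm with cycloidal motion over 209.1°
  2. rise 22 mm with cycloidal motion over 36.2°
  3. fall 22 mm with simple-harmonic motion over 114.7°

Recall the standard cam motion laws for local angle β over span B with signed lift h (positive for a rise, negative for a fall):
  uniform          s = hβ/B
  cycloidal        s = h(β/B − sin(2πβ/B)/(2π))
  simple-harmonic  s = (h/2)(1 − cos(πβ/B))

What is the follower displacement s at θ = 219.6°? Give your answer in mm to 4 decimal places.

seg 1 [0°–209.1°] cycloidal, h=27: full span → s += 27 → s = 27.0000
seg 2 [209.1°–245.3°] cycloidal, h=22: θ=219.6° here. β=10.5, B=36.2. 22·(0.2901 − sin(2π·0.2901)/(2π)) = 2.9901 → s = 29.9901

29.9901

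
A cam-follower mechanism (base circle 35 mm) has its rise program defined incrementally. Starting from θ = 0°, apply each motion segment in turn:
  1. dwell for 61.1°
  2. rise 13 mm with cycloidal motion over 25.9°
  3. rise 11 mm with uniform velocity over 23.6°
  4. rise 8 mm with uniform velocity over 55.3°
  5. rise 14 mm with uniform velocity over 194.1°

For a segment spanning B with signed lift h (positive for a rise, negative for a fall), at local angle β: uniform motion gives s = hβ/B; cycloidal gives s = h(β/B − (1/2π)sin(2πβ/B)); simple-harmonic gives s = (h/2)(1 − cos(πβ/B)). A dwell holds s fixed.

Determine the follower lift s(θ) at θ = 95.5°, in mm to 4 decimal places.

seg 1 [0°–61.1°] dwell: s stays 0.0000
seg 2 [61.1°–87°] cycloidal, h=13: full span → s += 13 → s = 13.0000
seg 3 [87°–110.6°] uniform, h=11: θ=95.5° here. β=8.5, B=23.6. 11·8.5/23.6 = 3.9619 → s = 16.9619

16.9619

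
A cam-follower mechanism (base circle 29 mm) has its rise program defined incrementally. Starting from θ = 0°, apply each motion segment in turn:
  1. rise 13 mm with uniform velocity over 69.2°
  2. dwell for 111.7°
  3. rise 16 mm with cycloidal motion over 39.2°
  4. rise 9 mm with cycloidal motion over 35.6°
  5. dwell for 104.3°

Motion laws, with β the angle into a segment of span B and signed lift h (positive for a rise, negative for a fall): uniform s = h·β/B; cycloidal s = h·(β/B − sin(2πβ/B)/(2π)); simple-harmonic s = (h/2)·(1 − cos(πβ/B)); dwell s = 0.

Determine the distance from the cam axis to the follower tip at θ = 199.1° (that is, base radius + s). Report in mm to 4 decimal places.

seg 1 [0°–69.2°] uniform, h=13: full span → s += 13 → s = 13.0000
seg 2 [69.2°–180.9°] dwell: s stays 13.0000
seg 3 [180.9°–220.1°] cycloidal, h=16: θ=199.1° here. β=18.2, B=39.2. 16·(0.4643 − sin(2π·0.4643)/(2π)) = 6.8619 → s = 19.8619
radial distance = base radius + s = 29 + 19.8619 = 48.8619

48.8619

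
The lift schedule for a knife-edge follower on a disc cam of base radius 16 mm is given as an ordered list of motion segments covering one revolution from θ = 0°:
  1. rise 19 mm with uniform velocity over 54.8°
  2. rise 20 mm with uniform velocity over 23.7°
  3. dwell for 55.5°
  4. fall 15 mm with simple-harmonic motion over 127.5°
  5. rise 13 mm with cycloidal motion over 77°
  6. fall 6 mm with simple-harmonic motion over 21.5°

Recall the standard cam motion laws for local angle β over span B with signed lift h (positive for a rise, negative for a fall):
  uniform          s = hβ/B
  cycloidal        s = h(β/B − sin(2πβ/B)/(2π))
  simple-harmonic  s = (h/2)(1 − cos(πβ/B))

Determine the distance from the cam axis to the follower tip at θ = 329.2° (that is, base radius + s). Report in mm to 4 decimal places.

seg 1 [0°–54.8°] uniform, h=19: full span → s += 19 → s = 19.0000
seg 2 [54.8°–78.5°] uniform, h=20: full span → s += 20 → s = 39.0000
seg 3 [78.5°–134°] dwell: s stays 39.0000
seg 4 [134°–261.5°] simple-harmonic, h=-15: full span → s += -15 → s = 24.0000
seg 5 [261.5°–338.5°] cycloidal, h=13: θ=329.2° here. β=67.7, B=77. 13·(0.8792 − sin(2π·0.8792)/(2π)) = 12.8536 → s = 36.8536
radial distance = base radius + s = 16 + 36.8536 = 52.8536

52.8536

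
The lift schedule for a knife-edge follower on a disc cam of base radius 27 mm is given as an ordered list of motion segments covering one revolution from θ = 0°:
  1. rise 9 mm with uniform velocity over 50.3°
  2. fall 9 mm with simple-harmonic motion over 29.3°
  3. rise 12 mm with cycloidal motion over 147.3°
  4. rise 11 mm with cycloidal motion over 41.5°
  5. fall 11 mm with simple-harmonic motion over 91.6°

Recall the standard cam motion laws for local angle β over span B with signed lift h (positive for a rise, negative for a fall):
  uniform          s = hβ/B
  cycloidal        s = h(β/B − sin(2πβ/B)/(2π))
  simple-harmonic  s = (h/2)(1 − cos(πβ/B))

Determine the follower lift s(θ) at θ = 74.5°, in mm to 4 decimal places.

seg 1 [0°–50.3°] uniform, h=9: full span → s += 9 → s = 9.0000
seg 2 [50.3°–79.6°] simple-harmonic, h=-9: θ=74.5° here. β=24.2, B=29.3. -9/2·(1 − cos(π·0.8259)) = -8.3438 → s = 0.6562

0.6562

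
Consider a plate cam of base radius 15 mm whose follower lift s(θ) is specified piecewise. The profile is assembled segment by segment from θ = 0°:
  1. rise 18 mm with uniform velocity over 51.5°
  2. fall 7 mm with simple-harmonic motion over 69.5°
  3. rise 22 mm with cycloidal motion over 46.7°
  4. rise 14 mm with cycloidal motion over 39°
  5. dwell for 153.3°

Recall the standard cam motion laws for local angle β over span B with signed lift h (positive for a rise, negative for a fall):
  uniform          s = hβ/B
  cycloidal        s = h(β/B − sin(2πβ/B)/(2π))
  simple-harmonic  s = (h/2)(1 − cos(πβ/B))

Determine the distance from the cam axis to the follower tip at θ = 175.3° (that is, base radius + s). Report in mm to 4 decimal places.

seg 1 [0°–51.5°] uniform, h=18: full span → s += 18 → s = 18.0000
seg 2 [51.5°–121°] simple-harmonic, h=-7: full span → s += -7 → s = 11.0000
seg 3 [121°–167.7°] cycloidal, h=22: full span → s += 22 → s = 33.0000
seg 4 [167.7°–206.7°] cycloidal, h=14: θ=175.3° here. β=7.6, B=39. 14·(0.1949 − sin(2π·0.1949)/(2π)) = 0.6324 → s = 33.6324
radial distance = base radius + s = 15 + 33.6324 = 48.6324

48.6324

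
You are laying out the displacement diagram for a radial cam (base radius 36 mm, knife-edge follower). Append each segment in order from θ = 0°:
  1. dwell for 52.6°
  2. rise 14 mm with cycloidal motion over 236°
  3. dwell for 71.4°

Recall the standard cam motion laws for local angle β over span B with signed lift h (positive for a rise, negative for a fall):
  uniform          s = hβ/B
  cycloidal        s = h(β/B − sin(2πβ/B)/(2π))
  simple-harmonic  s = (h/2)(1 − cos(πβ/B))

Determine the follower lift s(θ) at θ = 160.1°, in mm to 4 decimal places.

seg 1 [0°–52.6°] dwell: s stays 0.0000
seg 2 [52.6°–288.6°] cycloidal, h=14: θ=160.1° here. β=107.5, B=236. 14·(0.4555 − sin(2π·0.4555)/(2π)) = 5.7623 → s = 5.7623

5.7623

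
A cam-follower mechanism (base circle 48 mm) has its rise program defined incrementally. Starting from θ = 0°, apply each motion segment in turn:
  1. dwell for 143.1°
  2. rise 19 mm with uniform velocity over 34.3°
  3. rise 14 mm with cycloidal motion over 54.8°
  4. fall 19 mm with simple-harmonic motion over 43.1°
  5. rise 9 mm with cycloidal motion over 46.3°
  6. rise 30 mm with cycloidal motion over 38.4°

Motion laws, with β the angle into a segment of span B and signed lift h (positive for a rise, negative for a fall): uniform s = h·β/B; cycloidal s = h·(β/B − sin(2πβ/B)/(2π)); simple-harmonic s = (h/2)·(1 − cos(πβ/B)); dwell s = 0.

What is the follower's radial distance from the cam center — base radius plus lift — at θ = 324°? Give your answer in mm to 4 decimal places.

seg 1 [0°–143.1°] dwell: s stays 0.0000
seg 2 [143.1°–177.4°] uniform, h=19: full span → s += 19 → s = 19.0000
seg 3 [177.4°–232.2°] cycloidal, h=14: full span → s += 14 → s = 33.0000
seg 4 [232.2°–275.3°] simple-harmonic, h=-19: full span → s += -19 → s = 14.0000
seg 5 [275.3°–321.6°] cycloidal, h=9: full span → s += 9 → s = 23.0000
seg 6 [321.6°–360°] cycloidal, h=30: θ=324° here. β=2.4, B=38.4. 30·(0.0625 − sin(2π·0.0625)/(2π)) = 0.0478 → s = 23.0478
radial distance = base radius + s = 48 + 23.0478 = 71.0478

71.0478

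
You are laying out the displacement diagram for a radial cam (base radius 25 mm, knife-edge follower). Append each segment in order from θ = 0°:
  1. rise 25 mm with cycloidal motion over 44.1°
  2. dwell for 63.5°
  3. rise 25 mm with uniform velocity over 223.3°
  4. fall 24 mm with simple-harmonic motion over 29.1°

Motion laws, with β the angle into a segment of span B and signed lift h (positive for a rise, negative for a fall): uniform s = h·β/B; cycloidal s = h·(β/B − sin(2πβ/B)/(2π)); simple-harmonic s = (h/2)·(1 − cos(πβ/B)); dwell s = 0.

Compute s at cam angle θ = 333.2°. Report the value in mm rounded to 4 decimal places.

seg 1 [0°–44.1°] cycloidal, h=25: full span → s += 25 → s = 25.0000
seg 2 [44.1°–107.6°] dwell: s stays 25.0000
seg 3 [107.6°–330.9°] uniform, h=25: full span → s += 25 → s = 50.0000
seg 4 [330.9°–360°] simple-harmonic, h=-24: θ=333.2° here. β=2.3, B=29.1. -24/2·(1 − cos(π·0.0790)) = -0.3680 → s = 49.6320

49.6320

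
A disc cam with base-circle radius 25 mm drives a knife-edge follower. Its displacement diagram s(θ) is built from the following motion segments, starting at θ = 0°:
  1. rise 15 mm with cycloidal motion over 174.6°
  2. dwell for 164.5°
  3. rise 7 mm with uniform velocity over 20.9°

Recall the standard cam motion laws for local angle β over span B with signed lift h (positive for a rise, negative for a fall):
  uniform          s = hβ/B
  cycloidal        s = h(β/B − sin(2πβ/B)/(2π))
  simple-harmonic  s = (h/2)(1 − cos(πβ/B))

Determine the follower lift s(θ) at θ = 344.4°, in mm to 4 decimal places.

seg 1 [0°–174.6°] cycloidal, h=15: full span → s += 15 → s = 15.0000
seg 2 [174.6°–339.1°] dwell: s stays 15.0000
seg 3 [339.1°–360°] uniform, h=7: θ=344.4° here. β=5.3, B=20.9. 7·5.3/20.9 = 1.7751 → s = 16.7751

16.7751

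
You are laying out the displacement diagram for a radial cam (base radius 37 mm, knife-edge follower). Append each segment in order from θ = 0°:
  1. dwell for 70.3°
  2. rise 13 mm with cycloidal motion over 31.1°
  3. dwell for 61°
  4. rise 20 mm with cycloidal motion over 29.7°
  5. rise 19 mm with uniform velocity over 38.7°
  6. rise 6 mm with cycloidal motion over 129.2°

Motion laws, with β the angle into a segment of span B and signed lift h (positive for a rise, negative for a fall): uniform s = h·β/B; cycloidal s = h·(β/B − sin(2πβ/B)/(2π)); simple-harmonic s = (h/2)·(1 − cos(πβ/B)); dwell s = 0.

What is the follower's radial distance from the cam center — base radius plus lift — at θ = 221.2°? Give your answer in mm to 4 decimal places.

seg 1 [0°–70.3°] dwell: s stays 0.0000
seg 2 [70.3°–101.4°] cycloidal, h=13: full span → s += 13 → s = 13.0000
seg 3 [101.4°–162.4°] dwell: s stays 13.0000
seg 4 [162.4°–192.1°] cycloidal, h=20: full span → s += 20 → s = 33.0000
seg 5 [192.1°–230.8°] uniform, h=19: θ=221.2° here. β=29.1, B=38.7. 19·29.1/38.7 = 14.2868 → s = 47.2868
radial distance = base radius + s = 37 + 47.2868 = 84.2868

84.2868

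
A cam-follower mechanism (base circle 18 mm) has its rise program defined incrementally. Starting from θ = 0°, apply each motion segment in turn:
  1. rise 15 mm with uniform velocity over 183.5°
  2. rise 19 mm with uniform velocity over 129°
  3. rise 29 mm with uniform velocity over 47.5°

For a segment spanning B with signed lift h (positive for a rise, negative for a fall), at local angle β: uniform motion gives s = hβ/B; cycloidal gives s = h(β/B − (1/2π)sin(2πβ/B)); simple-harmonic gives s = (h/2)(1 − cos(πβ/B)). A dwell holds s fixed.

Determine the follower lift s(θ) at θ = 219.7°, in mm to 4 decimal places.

seg 1 [0°–183.5°] uniform, h=15: full span → s += 15 → s = 15.0000
seg 2 [183.5°–312.5°] uniform, h=19: θ=219.7° here. β=36.2, B=129. 19·36.2/129 = 5.3318 → s = 20.3318

20.3318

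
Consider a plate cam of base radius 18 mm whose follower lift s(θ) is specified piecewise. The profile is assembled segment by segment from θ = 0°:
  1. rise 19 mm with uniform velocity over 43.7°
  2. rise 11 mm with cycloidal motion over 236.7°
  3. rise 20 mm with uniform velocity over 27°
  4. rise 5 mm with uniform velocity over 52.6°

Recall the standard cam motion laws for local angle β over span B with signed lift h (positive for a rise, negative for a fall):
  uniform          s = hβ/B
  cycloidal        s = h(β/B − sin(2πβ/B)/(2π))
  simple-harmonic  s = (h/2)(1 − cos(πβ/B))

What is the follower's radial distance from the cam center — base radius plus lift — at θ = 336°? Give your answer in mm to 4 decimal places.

seg 1 [0°–43.7°] uniform, h=19: full span → s += 19 → s = 19.0000
seg 2 [43.7°–280.4°] cycloidal, h=11: full span → s += 11 → s = 30.0000
seg 3 [280.4°–307.4°] uniform, h=20: full span → s += 20 → s = 50.0000
seg 4 [307.4°–360°] uniform, h=5: θ=336° here. β=28.6, B=52.6. 5·28.6/52.6 = 2.7186 → s = 52.7186
radial distance = base radius + s = 18 + 52.7186 = 70.7186

70.7186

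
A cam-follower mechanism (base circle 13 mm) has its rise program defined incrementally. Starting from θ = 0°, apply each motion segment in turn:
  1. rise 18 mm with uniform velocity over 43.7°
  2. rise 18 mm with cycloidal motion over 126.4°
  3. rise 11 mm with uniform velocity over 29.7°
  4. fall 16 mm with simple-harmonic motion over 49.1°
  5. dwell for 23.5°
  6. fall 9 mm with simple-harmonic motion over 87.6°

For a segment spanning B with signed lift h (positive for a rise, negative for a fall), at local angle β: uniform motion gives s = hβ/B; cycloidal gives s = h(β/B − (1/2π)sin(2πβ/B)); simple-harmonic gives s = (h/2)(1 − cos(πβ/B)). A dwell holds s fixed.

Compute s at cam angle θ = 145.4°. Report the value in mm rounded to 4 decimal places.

seg 1 [0°–43.7°] uniform, h=18: full span → s += 18 → s = 18.0000
seg 2 [43.7°–170.1°] cycloidal, h=18: θ=145.4° here. β=101.7, B=126.4. 18·(0.8046 − sin(2π·0.8046)/(2π)) = 17.1805 → s = 35.1805

35.1805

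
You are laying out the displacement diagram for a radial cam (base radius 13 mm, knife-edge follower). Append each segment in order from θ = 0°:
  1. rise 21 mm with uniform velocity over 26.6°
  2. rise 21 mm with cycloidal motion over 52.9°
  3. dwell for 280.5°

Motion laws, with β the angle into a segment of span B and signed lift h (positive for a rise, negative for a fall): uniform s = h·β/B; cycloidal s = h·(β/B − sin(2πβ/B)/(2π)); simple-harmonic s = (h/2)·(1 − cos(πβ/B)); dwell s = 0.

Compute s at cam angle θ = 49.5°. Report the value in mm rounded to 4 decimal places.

seg 1 [0°–26.6°] uniform, h=21: full span → s += 21 → s = 21.0000
seg 2 [26.6°–79.5°] cycloidal, h=21: θ=49.5° here. β=22.9, B=52.9. 21·(0.4329 − sin(2π·0.4329)/(2π)) = 7.7229 → s = 28.7229

28.7229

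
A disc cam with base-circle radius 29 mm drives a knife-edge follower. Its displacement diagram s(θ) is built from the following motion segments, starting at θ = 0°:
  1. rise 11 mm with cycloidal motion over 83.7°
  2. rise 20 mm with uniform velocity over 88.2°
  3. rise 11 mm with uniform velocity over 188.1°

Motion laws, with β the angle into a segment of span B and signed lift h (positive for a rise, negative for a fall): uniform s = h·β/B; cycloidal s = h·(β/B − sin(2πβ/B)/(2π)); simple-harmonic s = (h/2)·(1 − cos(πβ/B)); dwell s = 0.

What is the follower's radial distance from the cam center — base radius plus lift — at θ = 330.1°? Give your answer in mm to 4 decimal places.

seg 1 [0°–83.7°] cycloidal, h=11: full span → s += 11 → s = 11.0000
seg 2 [83.7°–171.9°] uniform, h=20: full span → s += 20 → s = 31.0000
seg 3 [171.9°–360°] uniform, h=11: θ=330.1° here. β=158.2, B=188.1. 11·158.2/188.1 = 9.2515 → s = 40.2515
radial distance = base radius + s = 29 + 40.2515 = 69.2515

69.2515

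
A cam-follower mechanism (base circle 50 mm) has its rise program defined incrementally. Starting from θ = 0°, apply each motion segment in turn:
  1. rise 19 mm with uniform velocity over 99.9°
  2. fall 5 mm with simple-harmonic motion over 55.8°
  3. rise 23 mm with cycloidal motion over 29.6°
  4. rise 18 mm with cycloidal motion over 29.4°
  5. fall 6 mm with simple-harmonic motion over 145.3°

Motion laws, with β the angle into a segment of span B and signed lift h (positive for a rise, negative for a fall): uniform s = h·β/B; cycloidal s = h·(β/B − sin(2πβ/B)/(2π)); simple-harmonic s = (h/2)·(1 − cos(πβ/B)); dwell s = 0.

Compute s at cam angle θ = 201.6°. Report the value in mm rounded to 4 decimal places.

seg 1 [0°–99.9°] uniform, h=19: full span → s += 19 → s = 19.0000
seg 2 [99.9°–155.7°] simple-harmonic, h=-5: full span → s += -5 → s = 14.0000
seg 3 [155.7°–185.3°] cycloidal, h=23: full span → s += 23 → s = 37.0000
seg 4 [185.3°–214.7°] cycloidal, h=18: θ=201.6° here. β=16.3, B=29.4. 18·(0.5544 − sin(2π·0.5544)/(2π)) = 10.9402 → s = 47.9402

47.9402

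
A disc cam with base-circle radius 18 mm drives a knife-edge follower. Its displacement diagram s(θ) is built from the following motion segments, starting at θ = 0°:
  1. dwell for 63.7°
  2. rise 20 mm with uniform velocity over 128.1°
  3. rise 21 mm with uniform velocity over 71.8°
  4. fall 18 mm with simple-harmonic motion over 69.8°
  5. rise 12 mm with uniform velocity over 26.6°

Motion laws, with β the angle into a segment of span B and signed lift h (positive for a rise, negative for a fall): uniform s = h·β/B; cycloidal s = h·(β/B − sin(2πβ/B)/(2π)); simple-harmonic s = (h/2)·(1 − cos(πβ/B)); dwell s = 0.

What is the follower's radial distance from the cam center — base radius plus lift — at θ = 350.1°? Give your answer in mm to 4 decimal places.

seg 1 [0°–63.7°] dwell: s stays 0.0000
seg 2 [63.7°–191.8°] uniform, h=20: full span → s += 20 → s = 20.0000
seg 3 [191.8°–263.6°] uniform, h=21: full span → s += 21 → s = 41.0000
seg 4 [263.6°–333.4°] simple-harmonic, h=-18: full span → s += -18 → s = 23.0000
seg 5 [333.4°–360°] uniform, h=12: θ=350.1° here. β=16.7, B=26.6. 12·16.7/26.6 = 7.5338 → s = 30.5338
radial distance = base radius + s = 18 + 30.5338 = 48.5338

48.5338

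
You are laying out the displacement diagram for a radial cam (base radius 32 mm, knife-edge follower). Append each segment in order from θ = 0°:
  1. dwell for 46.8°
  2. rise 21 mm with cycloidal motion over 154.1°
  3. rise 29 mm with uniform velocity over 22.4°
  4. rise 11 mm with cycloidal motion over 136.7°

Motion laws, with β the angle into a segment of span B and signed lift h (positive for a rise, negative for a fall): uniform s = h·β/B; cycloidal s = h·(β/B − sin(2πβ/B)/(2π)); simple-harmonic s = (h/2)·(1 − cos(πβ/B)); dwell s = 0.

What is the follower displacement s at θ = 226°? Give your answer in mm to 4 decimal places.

seg 1 [0°–46.8°] dwell: s stays 0.0000
seg 2 [46.8°–200.9°] cycloidal, h=21: full span → s += 21 → s = 21.0000
seg 3 [200.9°–223.3°] uniform, h=29: full span → s += 29 → s = 50.0000
seg 4 [223.3°–360°] cycloidal, h=11: θ=226° here. β=2.7, B=136.7. 11·(0.0198 − sin(2π·0.0198)/(2π)) = 0.0006 → s = 50.0006

50.0006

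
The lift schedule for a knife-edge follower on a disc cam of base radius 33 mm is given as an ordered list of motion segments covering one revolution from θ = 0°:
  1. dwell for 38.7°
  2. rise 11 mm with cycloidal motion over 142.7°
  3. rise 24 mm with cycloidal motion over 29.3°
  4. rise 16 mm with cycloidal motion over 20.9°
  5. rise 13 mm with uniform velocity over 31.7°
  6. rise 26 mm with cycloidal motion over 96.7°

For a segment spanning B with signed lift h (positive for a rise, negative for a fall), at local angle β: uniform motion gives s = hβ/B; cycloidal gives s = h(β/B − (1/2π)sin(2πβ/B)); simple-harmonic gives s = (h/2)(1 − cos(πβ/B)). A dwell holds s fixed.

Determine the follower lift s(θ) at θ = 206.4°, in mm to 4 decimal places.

seg 1 [0°–38.7°] dwell: s stays 0.0000
seg 2 [38.7°–181.4°] cycloidal, h=11: full span → s += 11 → s = 11.0000
seg 3 [181.4°–210.7°] cycloidal, h=24: θ=206.4° here. β=25, B=29.3. 24·(0.8532 − sin(2π·0.8532)/(2π)) = 23.5217 → s = 34.5217

34.5217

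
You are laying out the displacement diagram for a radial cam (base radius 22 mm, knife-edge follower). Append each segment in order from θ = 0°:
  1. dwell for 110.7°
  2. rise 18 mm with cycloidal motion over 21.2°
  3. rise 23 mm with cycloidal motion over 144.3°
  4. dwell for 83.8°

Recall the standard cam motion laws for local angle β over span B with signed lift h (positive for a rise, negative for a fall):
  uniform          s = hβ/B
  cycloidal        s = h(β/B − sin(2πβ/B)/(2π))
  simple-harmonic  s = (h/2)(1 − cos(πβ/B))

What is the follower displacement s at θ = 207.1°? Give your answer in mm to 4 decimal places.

seg 1 [0°–110.7°] dwell: s stays 0.0000
seg 2 [110.7°–131.9°] cycloidal, h=18: full span → s += 18 → s = 18.0000
seg 3 [131.9°–276.2°] cycloidal, h=23: θ=207.1° here. β=75.2, B=144.3. 23·(0.5211 − sin(2π·0.5211)/(2π)) = 12.4709 → s = 30.4709

30.4709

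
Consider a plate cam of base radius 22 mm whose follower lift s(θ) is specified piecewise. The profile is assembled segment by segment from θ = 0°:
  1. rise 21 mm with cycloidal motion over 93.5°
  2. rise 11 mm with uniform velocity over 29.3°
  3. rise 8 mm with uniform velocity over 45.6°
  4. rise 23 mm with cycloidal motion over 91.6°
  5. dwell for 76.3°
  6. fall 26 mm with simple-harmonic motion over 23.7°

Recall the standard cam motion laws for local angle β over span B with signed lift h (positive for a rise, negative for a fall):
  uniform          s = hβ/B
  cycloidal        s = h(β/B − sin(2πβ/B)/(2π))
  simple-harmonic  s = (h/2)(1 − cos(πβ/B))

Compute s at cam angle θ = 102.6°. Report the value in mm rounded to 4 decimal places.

seg 1 [0°–93.5°] cycloidal, h=21: full span → s += 21 → s = 21.0000
seg 2 [93.5°–122.8°] uniform, h=11: θ=102.6° here. β=9.1, B=29.3. 11·9.1/29.3 = 3.4164 → s = 24.4164

24.4164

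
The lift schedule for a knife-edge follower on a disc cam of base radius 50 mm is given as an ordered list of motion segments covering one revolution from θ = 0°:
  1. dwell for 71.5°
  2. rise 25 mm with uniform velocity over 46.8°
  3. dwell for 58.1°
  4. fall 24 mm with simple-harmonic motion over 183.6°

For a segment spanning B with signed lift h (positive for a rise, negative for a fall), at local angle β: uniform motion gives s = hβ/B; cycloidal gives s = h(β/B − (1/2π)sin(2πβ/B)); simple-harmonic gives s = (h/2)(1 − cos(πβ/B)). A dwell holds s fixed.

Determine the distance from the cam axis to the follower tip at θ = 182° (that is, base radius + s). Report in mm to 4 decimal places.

seg 1 [0°–71.5°] dwell: s stays 0.0000
seg 2 [71.5°–118.3°] uniform, h=25: full span → s += 25 → s = 25.0000
seg 3 [118.3°–176.4°] dwell: s stays 25.0000
seg 4 [176.4°–360°] simple-harmonic, h=-24: θ=182° here. β=5.6, B=183.6. -24/2·(1 − cos(π·0.0305)) = -0.0550 → s = 24.9450
radial distance = base radius + s = 50 + 24.9450 = 74.9450

74.9450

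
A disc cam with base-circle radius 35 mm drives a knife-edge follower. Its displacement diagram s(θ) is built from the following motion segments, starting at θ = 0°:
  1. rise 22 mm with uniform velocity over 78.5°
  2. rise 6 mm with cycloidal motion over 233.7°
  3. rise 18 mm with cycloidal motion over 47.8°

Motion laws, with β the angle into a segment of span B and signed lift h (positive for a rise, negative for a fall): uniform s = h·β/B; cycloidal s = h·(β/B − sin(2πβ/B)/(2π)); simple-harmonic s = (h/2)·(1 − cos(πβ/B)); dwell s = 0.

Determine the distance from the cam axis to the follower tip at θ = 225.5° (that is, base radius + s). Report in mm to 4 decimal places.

seg 1 [0°–78.5°] uniform, h=22: full span → s += 22 → s = 22.0000
seg 2 [78.5°–312.2°] cycloidal, h=6: θ=225.5° here. β=147, B=233.7. 6·(0.6290 − sin(2π·0.6290)/(2π)) = 4.4661 → s = 26.4661
radial distance = base radius + s = 35 + 26.4661 = 61.4661

61.4661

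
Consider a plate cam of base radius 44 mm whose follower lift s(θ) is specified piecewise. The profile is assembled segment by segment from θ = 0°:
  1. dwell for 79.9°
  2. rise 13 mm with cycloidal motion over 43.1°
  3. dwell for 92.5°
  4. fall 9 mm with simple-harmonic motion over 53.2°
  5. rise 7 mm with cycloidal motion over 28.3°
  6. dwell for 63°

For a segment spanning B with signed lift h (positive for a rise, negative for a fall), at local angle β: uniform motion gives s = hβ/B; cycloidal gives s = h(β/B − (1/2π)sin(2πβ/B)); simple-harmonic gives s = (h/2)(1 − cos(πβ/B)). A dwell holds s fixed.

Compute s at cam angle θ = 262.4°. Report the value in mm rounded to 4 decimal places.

seg 1 [0°–79.9°] dwell: s stays 0.0000
seg 2 [79.9°–123°] cycloidal, h=13: full span → s += 13 → s = 13.0000
seg 3 [123°–215.5°] dwell: s stays 13.0000
seg 4 [215.5°–268.7°] simple-harmonic, h=-9: θ=262.4° here. β=46.9, B=53.2. -9/2·(1 − cos(π·0.8816)) = -8.6922 → s = 4.3078

4.3078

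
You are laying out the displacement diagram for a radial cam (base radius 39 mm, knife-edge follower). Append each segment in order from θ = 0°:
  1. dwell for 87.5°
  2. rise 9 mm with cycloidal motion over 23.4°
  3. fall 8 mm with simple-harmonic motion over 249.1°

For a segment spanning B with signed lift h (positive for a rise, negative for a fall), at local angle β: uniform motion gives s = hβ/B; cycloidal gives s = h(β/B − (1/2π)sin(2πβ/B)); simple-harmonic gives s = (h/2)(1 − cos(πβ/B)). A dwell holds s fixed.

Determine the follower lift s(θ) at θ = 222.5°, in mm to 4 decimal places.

seg 1 [0°–87.5°] dwell: s stays 0.0000
seg 2 [87.5°–110.9°] cycloidal, h=9: full span → s += 9 → s = 9.0000
seg 3 [110.9°–360°] simple-harmonic, h=-8: θ=222.5° here. β=111.6, B=249.1. -8/2·(1 − cos(π·0.4480)) = -3.3496 → s = 5.6504

5.6504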